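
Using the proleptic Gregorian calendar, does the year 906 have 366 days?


Gregorian leap year rule: divisible by 4, but not by 100, unless also by 400.
906 is not divisible by 4 -> not a leap year

No


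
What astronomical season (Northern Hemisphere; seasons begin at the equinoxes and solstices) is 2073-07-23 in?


Date: July 23
Astronomical Summer (approx.; exact equinox/solstice day varies by year): June 21 to September 21
July 23 falls within the Summer window

Summer


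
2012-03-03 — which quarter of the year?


Month: March (month 3)
Q1: Jan-Mar, Q2: Apr-Jun, Q3: Jul-Sep, Q4: Oct-Dec

Q1


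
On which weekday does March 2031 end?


March 2031 has 31 days
Anchor: Jan 1, 2031. With p = 2031 - 1 = 2030: (p + p//4 - p//100 + p//400) mod 7 = (2030 + 507 - 20 + 5) mod 7 = 2522 mod 7 = 2 -> Wednesday (Mon=0 ... Sun=6)
Days before March (Jan-Feb): 59; March 1 index = (2 + 59) mod 7 = 5 -> Saturday
Last day offset: 31 - 1 = 30 days
Weekday index = (5 + 30) mod 7 = 0

Monday, March 31


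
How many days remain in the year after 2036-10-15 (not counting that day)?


Day of year: 289 of 366
Remaining = 366 - 289

77 days


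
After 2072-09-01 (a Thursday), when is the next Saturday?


Current: Thursday
Target: Saturday
Days ahead: 2

Next Saturday: 2072-09-03


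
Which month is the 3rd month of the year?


Month 3 of 12

March


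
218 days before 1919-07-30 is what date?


Start: 1919-07-30, subtract 218 days
Back 30 days from July 30 reaches June 30, 1919 -> 188 left
June 1919 has 30 days -> back to May 31, 1919 -> 158 left
May 1919 has 31 days -> back to April 30, 1919 -> 127 left
April 1919 has 30 days -> back to March 31, 1919 -> 97 left
March 1919 has 31 days -> back to February 28, 1919 -> 66 left
February 1919 has 28 days -> back to January 31, 1919 -> 38 left
January 1919 has 31 days -> back to December 31, 1918 -> 7 left
December 1918: 31 - 7 = 24 -> lands on December 24

Result: 1918-12-24


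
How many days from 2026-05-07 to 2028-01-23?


From 2026-05-07 to 2028-01-23
2026-05-07: days before May = 31 + 28 + 31 + 30 = 120 (2026 is not a leap year); day of year = 120 + 7 = 127
2028-01-23: day of year = 23
Rest of 2026: 365 - 127 = 238
Full years 2027 (365): 365
Total = 238 + 365 + 23 = 626

626 days


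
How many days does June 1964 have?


June 1964

30 days


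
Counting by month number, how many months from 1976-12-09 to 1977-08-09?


From December 1976 to August 1977
1 year * 12 = 12 months, minus 4 months = 8

8 months


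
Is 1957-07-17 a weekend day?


Anchor: Jan 1, 1957. With p = 1957 - 1 = 1956: (p + p//4 - p//100 + p//400) mod 7 = (1956 + 489 - 19 + 4) mod 7 = 2430 mod 7 = 1 -> Tuesday (Mon=0 ... Sun=6)
Day of year: 198; offset = 197
Weekday index = (1 + 197) mod 7 = 2 -> Wednesday
Weekend days: Saturday, Sunday

No


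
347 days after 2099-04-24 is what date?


Start: 2099-04-24, add 347 days
April 2099 has 30 days: 30 - 24 = 6 days to April 30 -> 341 left
May 2099 has 31 days -> 310 left
June 2099 has 30 days -> 280 left
July 2099 has 31 days -> 249 left
August 2099 has 31 days -> 218 left
September 2099 has 30 days -> 188 left
October 2099 has 31 days -> 157 left
November 2099 has 30 days -> 127 left
December 2099 has 31 days -> 96 left
January 2100 has 31 days -> 65 left
February 2100 has 28 days -> 37 left
March 2100 has 31 days -> 6 left
April 2100: 6 <= 30 -> lands on April 6

Result: 2100-04-06


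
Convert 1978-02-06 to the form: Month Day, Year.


ISO 1978-02-06 parses as year=1978, month=02, day=06
Month 2 -> February

February 6, 1978


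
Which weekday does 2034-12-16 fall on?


Date: December 16, 2034
Anchor: Jan 1, 2034. With p = 2034 - 1 = 2033: (p + p//4 - p//100 + p//400) mod 7 = (2033 + 508 - 20 + 5) mod 7 = 2526 mod 7 = 6 -> Sunday (Mon=0 ... Sun=6)
Days before December (Jan-Nov): 334; offset = 334 + 16 - 1 = 349
Weekday index = (6 + 349) mod 7 = 5

Day of the week: Saturday


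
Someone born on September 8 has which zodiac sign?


Date: September 8
Conventional tropical zodiac dates: Virgo from August 23 onward; Libra starts September 23
September 8 falls within the Virgo range

Virgo


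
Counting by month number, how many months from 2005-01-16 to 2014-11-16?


From January 2005 to November 2014
9 years * 12 = 108 months, plus 10 months = 118

118 months


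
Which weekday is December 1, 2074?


Target: December 1, 2074
Anchor: Jan 1, 2074. With p = 2074 - 1 = 2073: (p + p//4 - p//100 + p//400) mod 7 = (2073 + 518 - 20 + 5) mod 7 = 2576 mod 7 = 0 -> Monday (Mon=0 ... Sun=6)
Days before December (Jan-Nov): 334 days
Weekday index = (0 + 334) mod 7 = 5

Saturday


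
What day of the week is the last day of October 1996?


October 1996 has 31 days
Anchor: Jan 1, 1996. With p = 1996 - 1 = 1995: (p + p//4 - p//100 + p//400) mod 7 = (1995 + 498 - 19 + 4) mod 7 = 2478 mod 7 = 0 -> Monday (Mon=0 ... Sun=6)
Days before October (Jan-Sep): 274; October 1 index = (0 + 274) mod 7 = 1 -> Tuesday
Last day offset: 31 - 1 = 30 days
Weekday index = (1 + 30) mod 7 = 3

Thursday, October 31


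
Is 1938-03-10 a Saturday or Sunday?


Anchor: Jan 1, 1938. With p = 1938 - 1 = 1937: (p + p//4 - p//100 + p//400) mod 7 = (1937 + 484 - 19 + 4) mod 7 = 2406 mod 7 = 5 -> Saturday (Mon=0 ... Sun=6)
Day of year: 69; offset = 68
Weekday index = (5 + 68) mod 7 = 3 -> Thursday
Weekend days: Saturday, Sunday

No


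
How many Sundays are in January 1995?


January 1995 has 31 days
Anchor: Jan 1, 1995. With p = 1995 - 1 = 1994: (p + p//4 - p//100 + p//400) mod 7 = (1994 + 498 - 19 + 4) mod 7 = 2477 mod 7 = 6 -> Sunday (Mon=0 ... Sun=6)
January 1 is the anchor itself -> Sunday
First Sunday is January 1
Sundays: 1, 8, 15, 22, 29

5 Sundays


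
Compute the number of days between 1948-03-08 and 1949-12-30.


From 1948-03-08 to 1949-12-30
1948-03-08: days before March = 31 + 29 = 60 (1948 is a leap year); day of year = 60 + 8 = 68
1949-12-30: days before December = 31 + 28 + 31 + 30 + 31 + 30 + 31 + 31 + 30 + 31 + 30 = 334 (1949 is not a leap year); day of year = 334 + 30 = 364
Rest of 1948: 366 - 68 = 298
Total = 298 + 364 = 662

662 days


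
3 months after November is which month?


November is month 11
11 + 3 = 14; wrap: 14 - 12 = 2

February


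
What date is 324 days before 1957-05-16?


Start: 1957-05-16, subtract 324 days
Back 16 days from May 16 reaches April 30, 1957 -> 308 left
April 1957 has 30 days -> back to March 31, 1957 -> 278 left
March 1957 has 31 days -> back to February 28, 1957 -> 247 left
February 1957 has 28 days -> back to January 31, 1957 -> 219 left
January 1957 has 31 days -> back to December 31, 1956 -> 188 left
December 1956 has 31 days -> back to November 30, 1956 -> 157 left
November 1956 has 30 days -> back to October 31, 1956 -> 127 left
October 1956 has 31 days -> back to September 30, 1956 -> 96 left
September 1956 has 30 days -> back to August 31, 1956 -> 66 left
August 1956 has 31 days -> back to July 31, 1956 -> 35 left
July 1956 has 31 days -> back to June 30, 1956 -> 4 left
June 1956: 30 - 4 = 26 -> lands on June 26

Result: 1956-06-26


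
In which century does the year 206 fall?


Century = (year - 1) // 100 + 1
= (206 - 1) // 100 + 1
= 205 // 100 + 1
= 2 + 1

3rd century


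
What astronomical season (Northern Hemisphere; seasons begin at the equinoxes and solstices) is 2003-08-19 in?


Date: August 19
Astronomical Summer (approx.; exact equinox/solstice day varies by year): June 21 to September 21
August 19 falls within the Summer window

Summer


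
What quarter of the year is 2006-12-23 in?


Month: December (month 12)
Q1: Jan-Mar, Q2: Apr-Jun, Q3: Jul-Sep, Q4: Oct-Dec

Q4


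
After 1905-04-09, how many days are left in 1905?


Day of year: 99 of 365
Remaining = 365 - 99

266 days


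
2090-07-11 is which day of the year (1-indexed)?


Date: July 11, 2090
Days in months 1 through 6: 181
Plus 11 days in July

Day of year: 192


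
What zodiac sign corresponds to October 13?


Date: October 13
Conventional tropical zodiac dates: Libra from September 23 onward; Scorpio starts October 23
October 13 falls within the Libra range

Libra


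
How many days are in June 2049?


June 2049

30 days


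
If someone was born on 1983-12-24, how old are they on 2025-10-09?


Birth: 1983-12-24
Reference: 2025-10-09
Year difference: 2025 - 1983 = 42
Birthday not yet reached in 2025, subtract 1

41 years old


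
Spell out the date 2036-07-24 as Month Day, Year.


ISO 2036-07-24 parses as year=2036, month=07, day=24
Month 7 -> July

July 24, 2036


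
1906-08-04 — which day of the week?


Date: August 4, 1906
Anchor: Jan 1, 1906. With p = 1906 - 1 = 1905: (p + p//4 - p//100 + p//400) mod 7 = (1905 + 476 - 19 + 4) mod 7 = 2366 mod 7 = 0 -> Monday (Mon=0 ... Sun=6)
Days before August (Jan-Jul): 212; offset = 212 + 4 - 1 = 215
Weekday index = (0 + 215) mod 7 = 5

Day of the week: Saturday


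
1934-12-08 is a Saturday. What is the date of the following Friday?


Current: Saturday
Target: Friday
Days ahead: 6

Next Friday: 1934-12-14


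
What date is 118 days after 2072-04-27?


Start: 2072-04-27, add 118 days
April 2072 has 30 days: 30 - 27 = 3 days to April 30 -> 115 left
May 2072 has 31 days -> 84 left
June 2072 has 30 days -> 54 left
July 2072 has 31 days -> 23 left
August 2072: 23 <= 31 -> lands on August 23

Result: 2072-08-23


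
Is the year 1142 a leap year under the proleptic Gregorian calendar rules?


Gregorian leap year rule: divisible by 4, but not by 100, unless also by 400.
1142 is not divisible by 4 -> not a leap year

No


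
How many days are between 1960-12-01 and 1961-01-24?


From 1960-12-01 to 1961-01-24
1960-12-01: days before December = 31 + 29 + 31 + 30 + 31 + 30 + 31 + 31 + 30 + 31 + 30 = 335 (1960 is a leap year); day of year = 335 + 1 = 336
1961-01-24: day of year = 24
Rest of 1960: 366 - 336 = 30
Total = 30 + 24 = 54

54 days


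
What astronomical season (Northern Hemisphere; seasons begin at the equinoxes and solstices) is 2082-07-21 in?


Date: July 21
Astronomical Summer (approx.; exact equinox/solstice day varies by year): June 21 to September 21
July 21 falls within the Summer window

Summer


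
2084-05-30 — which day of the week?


Date: May 30, 2084
Anchor: Jan 1, 2084. With p = 2084 - 1 = 2083: (p + p//4 - p//100 + p//400) mod 7 = (2083 + 520 - 20 + 5) mod 7 = 2588 mod 7 = 5 -> Saturday (Mon=0 ... Sun=6)
Days before May (Jan-Apr): 121; offset = 121 + 30 - 1 = 150
Weekday index = (5 + 150) mod 7 = 1

Day of the week: Tuesday


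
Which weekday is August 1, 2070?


Target: August 1, 2070
Anchor: Jan 1, 2070. With p = 2070 - 1 = 2069: (p + p//4 - p//100 + p//400) mod 7 = (2069 + 517 - 20 + 5) mod 7 = 2571 mod 7 = 2 -> Wednesday (Mon=0 ... Sun=6)
Days before August (Jan-Jul): 212 days
Weekday index = (2 + 212) mod 7 = 4

Friday


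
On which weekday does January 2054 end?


January 2054 has 31 days
Anchor: Jan 1, 2054. With p = 2054 - 1 = 2053: (p + p//4 - p//100 + p//400) mod 7 = (2053 + 513 - 20 + 5) mod 7 = 2551 mod 7 = 3 -> Thursday (Mon=0 ... Sun=6)
January 1 is the anchor itself -> Thursday
Last day offset: 31 - 1 = 30 days
Weekday index = (3 + 30) mod 7 = 5

Saturday, January 31


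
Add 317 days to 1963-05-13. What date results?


Start: 1963-05-13, add 317 days
May 1963 has 31 days: 31 - 13 = 18 days to May 31 -> 299 left
June 1963 has 30 days -> 269 left
July 1963 has 31 days -> 238 left
August 1963 has 31 days -> 207 left
September 1963 has 30 days -> 177 left
October 1963 has 31 days -> 146 left
November 1963 has 30 days -> 116 left
December 1963 has 31 days -> 85 left
January 1964 has 31 days -> 54 left
February 1964 has 29 days -> 25 left
March 1964: 25 <= 31 -> lands on March 25

Result: 1964-03-25


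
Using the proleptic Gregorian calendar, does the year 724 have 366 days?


Gregorian leap year rule: divisible by 4, but not by 100, unless also by 400.
724 is divisible by 4 but not 100 -> leap year

Yes


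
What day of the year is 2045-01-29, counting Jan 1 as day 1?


Date: January 29, 2045
No months before January
Plus 29 days in January

Day of year: 29


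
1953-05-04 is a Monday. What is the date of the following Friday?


Current: Monday
Target: Friday
Days ahead: 4

Next Friday: 1953-05-08


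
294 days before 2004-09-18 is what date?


Start: 2004-09-18, subtract 294 days
Back 18 days from September 18 reaches August 31, 2004 -> 276 left
August 2004 has 31 days -> back to July 31, 2004 -> 245 left
July 2004 has 31 days -> back to June 30, 2004 -> 214 left
June 2004 has 30 days -> back to May 31, 2004 -> 184 left
May 2004 has 31 days -> back to April 30, 2004 -> 153 left
April 2004 has 30 days -> back to March 31, 2004 -> 123 left
March 2004 has 31 days -> back to February 29, 2004 -> 92 left
February 2004 has 29 days -> back to January 31, 2004 -> 63 left
January 2004 has 31 days -> back to December 31, 2003 -> 32 left
December 2003 has 31 days -> back to November 30, 2003 -> 1 left
November 2003: 30 - 1 = 29 -> lands on November 29

Result: 2003-11-29


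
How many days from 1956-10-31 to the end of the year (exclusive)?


Day of year: 305 of 366
Remaining = 366 - 305

61 days


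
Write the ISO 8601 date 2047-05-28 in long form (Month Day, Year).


ISO 2047-05-28 parses as year=2047, month=05, day=28
Month 5 -> May

May 28, 2047


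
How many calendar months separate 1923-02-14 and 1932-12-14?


From February 1923 to December 1932
9 years * 12 = 108 months, plus 10 months = 118

118 months


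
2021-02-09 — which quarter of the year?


Month: February (month 2)
Q1: Jan-Mar, Q2: Apr-Jun, Q3: Jul-Sep, Q4: Oct-Dec

Q1


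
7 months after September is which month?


September is month 9
9 + 7 = 16; wrap: 16 - 12 = 4

April


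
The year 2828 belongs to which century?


Century = (year - 1) // 100 + 1
= (2828 - 1) // 100 + 1
= 2827 // 100 + 1
= 28 + 1

29th century


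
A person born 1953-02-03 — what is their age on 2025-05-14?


Birth: 1953-02-03
Reference: 2025-05-14
Year difference: 2025 - 1953 = 72

72 years old


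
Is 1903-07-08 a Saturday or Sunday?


Anchor: Jan 1, 1903. With p = 1903 - 1 = 1902: (p + p//4 - p//100 + p//400) mod 7 = (1902 + 475 - 19 + 4) mod 7 = 2362 mod 7 = 3 -> Thursday (Mon=0 ... Sun=6)
Day of year: 189; offset = 188
Weekday index = (3 + 188) mod 7 = 2 -> Wednesday
Weekend days: Saturday, Sunday

No


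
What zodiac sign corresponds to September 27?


Date: September 27
Conventional tropical zodiac dates: Libra from September 23 onward; Scorpio starts October 23
September 27 falls within the Libra range

Libra


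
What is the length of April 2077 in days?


April 2077

30 days


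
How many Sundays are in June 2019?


June 2019 has 30 days
Anchor: Jan 1, 2019. With p = 2019 - 1 = 2018: (p + p//4 - p//100 + p//400) mod 7 = (2018 + 504 - 20 + 5) mod 7 = 2507 mod 7 = 1 -> Tuesday (Mon=0 ... Sun=6)
Days before June (Jan-May): 151; June 1 index = (1 + 151) mod 7 = 5 -> Saturday
First Sunday is June 2
Sundays: 2, 9, 16, 23, 30

5 Sundays


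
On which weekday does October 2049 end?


October 2049 has 31 days
Anchor: Jan 1, 2049. With p = 2049 - 1 = 2048: (p + p//4 - p//100 + p//400) mod 7 = (2048 + 512 - 20 + 5) mod 7 = 2545 mod 7 = 4 -> Friday (Mon=0 ... Sun=6)
Days before October (Jan-Sep): 273; October 1 index = (4 + 273) mod 7 = 4 -> Friday
Last day offset: 31 - 1 = 30 days
Weekday index = (4 + 30) mod 7 = 6

Sunday, October 31


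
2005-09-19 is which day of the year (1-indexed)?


Date: September 19, 2005
Days in months 1 through 8: 243
Plus 19 days in September

Day of year: 262


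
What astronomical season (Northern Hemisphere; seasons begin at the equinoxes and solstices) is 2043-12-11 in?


Date: December 11
Astronomical Autumn (approx.; exact equinox/solstice day varies by year): September 22 to December 20
December 11 falls within the Autumn window

Autumn


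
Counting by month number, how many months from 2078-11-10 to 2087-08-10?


From November 2078 to August 2087
9 years * 12 = 108 months, minus 3 months = 105

105 months


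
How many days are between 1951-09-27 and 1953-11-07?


From 1951-09-27 to 1953-11-07
1951-09-27: days before September = 31 + 28 + 31 + 30 + 31 + 30 + 31 + 31 = 243 (1951 is not a leap year); day of year = 243 + 27 = 270
1953-11-07: days before November = 31 + 28 + 31 + 30 + 31 + 30 + 31 + 31 + 30 + 31 = 304 (1953 is not a leap year); day of year = 304 + 7 = 311
Rest of 1951: 365 - 270 = 95
Full years 1952 (366): 366
Total = 95 + 366 + 311 = 772

772 days


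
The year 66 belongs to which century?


Century = (year - 1) // 100 + 1
= (66 - 1) // 100 + 1
= 65 // 100 + 1
= 0 + 1

1st century


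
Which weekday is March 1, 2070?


Target: March 1, 2070
Anchor: Jan 1, 2070. With p = 2070 - 1 = 2069: (p + p//4 - p//100 + p//400) mod 7 = (2069 + 517 - 20 + 5) mod 7 = 2571 mod 7 = 2 -> Wednesday (Mon=0 ... Sun=6)
Days before March (Jan-Feb): 59 days
Weekday index = (2 + 59) mod 7 = 5

Saturday


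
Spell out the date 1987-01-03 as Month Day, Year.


ISO 1987-01-03 parses as year=1987, month=01, day=03
Month 1 -> January

January 3, 1987


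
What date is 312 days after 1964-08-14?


Start: 1964-08-14, add 312 days
August 1964 has 31 days: 31 - 14 = 17 days to August 31 -> 295 left
September 1964 has 30 days -> 265 left
October 1964 has 31 days -> 234 left
November 1964 has 30 days -> 204 left
December 1964 has 31 days -> 173 left
January 1965 has 31 days -> 142 left
February 1965 has 28 days -> 114 left
March 1965 has 31 days -> 83 left
April 1965 has 30 days -> 53 left
May 1965 has 31 days -> 22 left
June 1965: 22 <= 30 -> lands on June 22

Result: 1965-06-22


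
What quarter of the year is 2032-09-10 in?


Month: September (month 9)
Q1: Jan-Mar, Q2: Apr-Jun, Q3: Jul-Sep, Q4: Oct-Dec

Q3


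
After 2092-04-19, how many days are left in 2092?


Day of year: 110 of 366
Remaining = 366 - 110

256 days


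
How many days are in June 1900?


June 1900

30 days


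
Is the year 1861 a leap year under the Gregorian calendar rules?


Gregorian leap year rule: divisible by 4, but not by 100, unless also by 400.
1861 is not divisible by 4 -> not a leap year

No


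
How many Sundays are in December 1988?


December 1988 has 31 days
Anchor: Jan 1, 1988. With p = 1988 - 1 = 1987: (p + p//4 - p//100 + p//400) mod 7 = (1987 + 496 - 19 + 4) mod 7 = 2468 mod 7 = 4 -> Friday (Mon=0 ... Sun=6)
Days before December (Jan-Nov): 335; December 1 index = (4 + 335) mod 7 = 3 -> Thursday
First Sunday is December 4
Sundays: 4, 11, 18, 25

4 Sundays


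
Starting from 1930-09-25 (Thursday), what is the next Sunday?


Current: Thursday
Target: Sunday
Days ahead: 3

Next Sunday: 1930-09-28


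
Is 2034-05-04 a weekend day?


Anchor: Jan 1, 2034. With p = 2034 - 1 = 2033: (p + p//4 - p//100 + p//400) mod 7 = (2033 + 508 - 20 + 5) mod 7 = 2526 mod 7 = 6 -> Sunday (Mon=0 ... Sun=6)
Day of year: 124; offset = 123
Weekday index = (6 + 123) mod 7 = 3 -> Thursday
Weekend days: Saturday, Sunday

No


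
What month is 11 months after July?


July is month 7
7 + 11 = 18; wrap: 18 - 12 = 6

June


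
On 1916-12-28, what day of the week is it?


Date: December 28, 1916
Anchor: Jan 1, 1916. With p = 1916 - 1 = 1915: (p + p//4 - p//100 + p//400) mod 7 = (1915 + 478 - 19 + 4) mod 7 = 2378 mod 7 = 5 -> Saturday (Mon=0 ... Sun=6)
Days before December (Jan-Nov): 335; offset = 335 + 28 - 1 = 362
Weekday index = (5 + 362) mod 7 = 3

Day of the week: Thursday


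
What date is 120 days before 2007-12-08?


Start: 2007-12-08, subtract 120 days
Back 8 days from December 8 reaches November 30, 2007 -> 112 left
November 2007 has 30 days -> back to October 31, 2007 -> 82 left
October 2007 has 31 days -> back to September 30, 2007 -> 51 left
September 2007 has 30 days -> back to August 31, 2007 -> 21 left
August 2007: 31 - 21 = 10 -> lands on August 10

Result: 2007-08-10


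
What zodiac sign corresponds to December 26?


Date: December 26
Conventional tropical zodiac dates: Capricorn from December 22 onward; Aquarius starts January 20
December 26 falls within the Capricorn range

Capricorn


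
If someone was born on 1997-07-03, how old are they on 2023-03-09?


Birth: 1997-07-03
Reference: 2023-03-09
Year difference: 2023 - 1997 = 26
Birthday not yet reached in 2023, subtract 1

25 years old


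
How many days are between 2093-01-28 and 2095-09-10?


From 2093-01-28 to 2095-09-10
2093-01-28: day of year = 28
2095-09-10: days before September = 31 + 28 + 31 + 30 + 31 + 30 + 31 + 31 = 243 (2095 is not a leap year); day of year = 243 + 10 = 253
Rest of 2093: 365 - 28 = 337
Full years 2094 (365): 365
Total = 337 + 365 + 253 = 955

955 days


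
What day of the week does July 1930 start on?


Target: July 1, 1930
Anchor: Jan 1, 1930. With p = 1930 - 1 = 1929: (p + p//4 - p//100 + p//400) mod 7 = (1929 + 482 - 19 + 4) mod 7 = 2396 mod 7 = 2 -> Wednesday (Mon=0 ... Sun=6)
Days before July (Jan-Jun): 181 days
Weekday index = (2 + 181) mod 7 = 1

Tuesday


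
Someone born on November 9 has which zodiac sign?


Date: November 9
Conventional tropical zodiac dates: Scorpio from October 23 onward; Sagittarius starts November 22
November 9 falls within the Scorpio range

Scorpio


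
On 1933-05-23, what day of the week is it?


Date: May 23, 1933
Anchor: Jan 1, 1933. With p = 1933 - 1 = 1932: (p + p//4 - p//100 + p//400) mod 7 = (1932 + 483 - 19 + 4) mod 7 = 2400 mod 7 = 6 -> Sunday (Mon=0 ... Sun=6)
Days before May (Jan-Apr): 120; offset = 120 + 23 - 1 = 142
Weekday index = (6 + 142) mod 7 = 1

Day of the week: Tuesday


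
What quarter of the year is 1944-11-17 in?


Month: November (month 11)
Q1: Jan-Mar, Q2: Apr-Jun, Q3: Jul-Sep, Q4: Oct-Dec

Q4


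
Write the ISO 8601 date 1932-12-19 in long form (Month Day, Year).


ISO 1932-12-19 parses as year=1932, month=12, day=19
Month 12 -> December

December 19, 1932


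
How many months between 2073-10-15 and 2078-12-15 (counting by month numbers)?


From October 2073 to December 2078
5 years * 12 = 60 months, plus 2 months = 62

62 months


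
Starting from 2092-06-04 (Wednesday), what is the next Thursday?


Current: Wednesday
Target: Thursday
Days ahead: 1

Next Thursday: 2092-06-05


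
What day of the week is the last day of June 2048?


June 2048 has 30 days
Anchor: Jan 1, 2048. With p = 2048 - 1 = 2047: (p + p//4 - p//100 + p//400) mod 7 = (2047 + 511 - 20 + 5) mod 7 = 2543 mod 7 = 2 -> Wednesday (Mon=0 ... Sun=6)
Days before June (Jan-May): 152; June 1 index = (2 + 152) mod 7 = 0 -> Monday
Last day offset: 30 - 1 = 29 days
Weekday index = (0 + 29) mod 7 = 1

Tuesday, June 30


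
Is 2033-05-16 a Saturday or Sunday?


Anchor: Jan 1, 2033. With p = 2033 - 1 = 2032: (p + p//4 - p//100 + p//400) mod 7 = (2032 + 508 - 20 + 5) mod 7 = 2525 mod 7 = 5 -> Saturday (Mon=0 ... Sun=6)
Day of year: 136; offset = 135
Weekday index = (5 + 135) mod 7 = 0 -> Monday
Weekend days: Saturday, Sunday

No


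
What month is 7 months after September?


September is month 9
9 + 7 = 16; wrap: 16 - 12 = 4

April


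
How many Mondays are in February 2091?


February 2091 has 28 days
Anchor: Jan 1, 2091. With p = 2091 - 1 = 2090: (p + p//4 - p//100 + p//400) mod 7 = (2090 + 522 - 20 + 5) mod 7 = 2597 mod 7 = 0 -> Monday (Mon=0 ... Sun=6)
Days before February (Jan): 31; February 1 index = (0 + 31) mod 7 = 3 -> Thursday
First Monday is February 5
Mondays: 5, 12, 19, 26

4 Mondays


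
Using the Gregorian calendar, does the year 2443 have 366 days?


Gregorian leap year rule: divisible by 4, but not by 100, unless also by 400.
2443 is not divisible by 4 -> not a leap year

No


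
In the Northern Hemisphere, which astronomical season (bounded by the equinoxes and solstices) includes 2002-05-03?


Date: May 3
Astronomical Spring (approx.; exact equinox/solstice day varies by year): March 20 to June 20
May 3 falls within the Spring window

Spring


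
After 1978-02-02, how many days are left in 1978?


Day of year: 33 of 365
Remaining = 365 - 33

332 days


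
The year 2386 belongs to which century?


Century = (year - 1) // 100 + 1
= (2386 - 1) // 100 + 1
= 2385 // 100 + 1
= 23 + 1

24th century


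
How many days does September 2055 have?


September 2055

30 days


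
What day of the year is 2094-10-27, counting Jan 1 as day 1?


Date: October 27, 2094
Days in months 1 through 9: 273
Plus 27 days in October

Day of year: 300


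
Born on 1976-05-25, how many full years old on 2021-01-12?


Birth: 1976-05-25
Reference: 2021-01-12
Year difference: 2021 - 1976 = 45
Birthday not yet reached in 2021, subtract 1

44 years old


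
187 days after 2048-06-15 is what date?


Start: 2048-06-15, add 187 days
June 2048 has 30 days: 30 - 15 = 15 days to June 30 -> 172 left
July 2048 has 31 days -> 141 left
August 2048 has 31 days -> 110 left
September 2048 has 30 days -> 80 left
October 2048 has 31 days -> 49 left
November 2048 has 30 days -> 19 left
December 2048: 19 <= 31 -> lands on December 19

Result: 2048-12-19


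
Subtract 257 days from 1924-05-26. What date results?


Start: 1924-05-26, subtract 257 days
Back 26 days from May 26 reaches April 30, 1924 -> 231 left
April 1924 has 30 days -> back to March 31, 1924 -> 201 left
March 1924 has 31 days -> back to February 29, 1924 -> 170 left
February 1924 has 29 days -> back to January 31, 1924 -> 141 left
January 1924 has 31 days -> back to December 31, 1923 -> 110 left
December 1923 has 31 days -> back to November 30, 1923 -> 79 left
November 1923 has 30 days -> back to October 31, 1923 -> 49 left
October 1923 has 31 days -> back to September 30, 1923 -> 18 left
September 1923: 30 - 18 = 12 -> lands on September 12

Result: 1923-09-12


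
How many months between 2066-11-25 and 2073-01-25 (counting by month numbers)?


From November 2066 to January 2073
7 years * 12 = 84 months, minus 10 months = 74

74 months


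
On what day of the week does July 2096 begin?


Target: July 1, 2096
Anchor: Jan 1, 2096. With p = 2096 - 1 = 2095: (p + p//4 - p//100 + p//400) mod 7 = (2095 + 523 - 20 + 5) mod 7 = 2603 mod 7 = 6 -> Sunday (Mon=0 ... Sun=6)
Days before July (Jan-Jun): 182 days
Weekday index = (6 + 182) mod 7 = 6

Sunday


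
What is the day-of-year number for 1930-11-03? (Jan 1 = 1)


Date: November 3, 1930
Days in months 1 through 10: 304
Plus 3 days in November

Day of year: 307


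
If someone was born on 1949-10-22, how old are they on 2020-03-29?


Birth: 1949-10-22
Reference: 2020-03-29
Year difference: 2020 - 1949 = 71
Birthday not yet reached in 2020, subtract 1

70 years old


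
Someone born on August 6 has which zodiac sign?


Date: August 6
Conventional tropical zodiac dates: Leo from July 23 onward; Virgo starts August 23
August 6 falls within the Leo range

Leo


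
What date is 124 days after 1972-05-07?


Start: 1972-05-07, add 124 days
May 1972 has 31 days: 31 - 7 = 24 days to May 31 -> 100 left
June 1972 has 30 days -> 70 left
July 1972 has 31 days -> 39 left
August 1972 has 31 days -> 8 left
September 1972: 8 <= 30 -> lands on September 8

Result: 1972-09-08


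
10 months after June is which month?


June is month 6
6 + 10 = 16; wrap: 16 - 12 = 4

April


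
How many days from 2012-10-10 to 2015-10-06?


From 2012-10-10 to 2015-10-06
2012-10-10: days before October = 31 + 29 + 31 + 30 + 31 + 30 + 31 + 31 + 30 = 274 (2012 is a leap year); day of year = 274 + 10 = 284
2015-10-06: days before October = 31 + 28 + 31 + 30 + 31 + 30 + 31 + 31 + 30 = 273 (2015 is not a leap year); day of year = 273 + 6 = 279
Rest of 2012: 366 - 284 = 82
Full years 2013 (365), 2014 (365): 730
Total = 82 + 730 + 279 = 1091

1091 days


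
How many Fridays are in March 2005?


March 2005 has 31 days
Anchor: Jan 1, 2005. With p = 2005 - 1 = 2004: (p + p//4 - p//100 + p//400) mod 7 = (2004 + 501 - 20 + 5) mod 7 = 2490 mod 7 = 5 -> Saturday (Mon=0 ... Sun=6)
Days before March (Jan-Feb): 59; March 1 index = (5 + 59) mod 7 = 1 -> Tuesday
First Friday is March 4
Fridays: 4, 11, 18, 25

4 Fridays


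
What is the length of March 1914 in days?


March 1914

31 days


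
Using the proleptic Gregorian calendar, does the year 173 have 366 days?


Gregorian leap year rule: divisible by 4, but not by 100, unless also by 400.
173 is not divisible by 4 -> not a leap year

No


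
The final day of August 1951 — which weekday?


August 1951 has 31 days
Anchor: Jan 1, 1951. With p = 1951 - 1 = 1950: (p + p//4 - p//100 + p//400) mod 7 = (1950 + 487 - 19 + 4) mod 7 = 2422 mod 7 = 0 -> Monday (Mon=0 ... Sun=6)
Days before August (Jan-Jul): 212; August 1 index = (0 + 212) mod 7 = 2 -> Wednesday
Last day offset: 31 - 1 = 30 days
Weekday index = (2 + 30) mod 7 = 4

Friday, August 31


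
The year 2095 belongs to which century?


Century = (year - 1) // 100 + 1
= (2095 - 1) // 100 + 1
= 2094 // 100 + 1
= 20 + 1

21st century


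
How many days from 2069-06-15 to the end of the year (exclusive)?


Day of year: 166 of 365
Remaining = 365 - 166

199 days


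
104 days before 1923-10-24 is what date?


Start: 1923-10-24, subtract 104 days
Back 24 days from October 24 reaches September 30, 1923 -> 80 left
September 1923 has 30 days -> back to August 31, 1923 -> 50 left
August 1923 has 31 days -> back to July 31, 1923 -> 19 left
July 1923: 31 - 19 = 12 -> lands on July 12

Result: 1923-07-12


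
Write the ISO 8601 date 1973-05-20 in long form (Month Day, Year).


ISO 1973-05-20 parses as year=1973, month=05, day=20
Month 5 -> May

May 20, 1973


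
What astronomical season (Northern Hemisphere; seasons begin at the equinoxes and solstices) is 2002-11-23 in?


Date: November 23
Astronomical Autumn (approx.; exact equinox/solstice day varies by year): September 22 to December 20
November 23 falls within the Autumn window

Autumn


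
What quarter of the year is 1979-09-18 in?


Month: September (month 9)
Q1: Jan-Mar, Q2: Apr-Jun, Q3: Jul-Sep, Q4: Oct-Dec

Q3


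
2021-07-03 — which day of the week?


Date: July 3, 2021
Anchor: Jan 1, 2021. With p = 2021 - 1 = 2020: (p + p//4 - p//100 + p//400) mod 7 = (2020 + 505 - 20 + 5) mod 7 = 2510 mod 7 = 4 -> Friday (Mon=0 ... Sun=6)
Days before July (Jan-Jun): 181; offset = 181 + 3 - 1 = 183
Weekday index = (4 + 183) mod 7 = 5

Day of the week: Saturday


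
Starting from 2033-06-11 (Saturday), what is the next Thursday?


Current: Saturday
Target: Thursday
Days ahead: 5

Next Thursday: 2033-06-16


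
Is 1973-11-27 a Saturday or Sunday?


Anchor: Jan 1, 1973. With p = 1973 - 1 = 1972: (p + p//4 - p//100 + p//400) mod 7 = (1972 + 493 - 19 + 4) mod 7 = 2450 mod 7 = 0 -> Monday (Mon=0 ... Sun=6)
Day of year: 331; offset = 330
Weekday index = (0 + 330) mod 7 = 1 -> Tuesday
Weekend days: Saturday, Sunday

No


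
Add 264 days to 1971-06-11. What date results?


Start: 1971-06-11, add 264 days
June 1971 has 30 days: 30 - 11 = 19 days to June 30 -> 245 left
July 1971 has 31 days -> 214 left
August 1971 has 31 days -> 183 left
September 1971 has 30 days -> 153 left
October 1971 has 31 days -> 122 left
November 1971 has 30 days -> 92 left
December 1971 has 31 days -> 61 left
January 1972 has 31 days -> 30 left
February 1972 has 29 days -> 1 left
March 1972: 1 <= 31 -> lands on March 1

Result: 1972-03-01


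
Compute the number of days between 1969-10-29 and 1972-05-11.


From 1969-10-29 to 1972-05-11
1969-10-29: days before October = 31 + 28 + 31 + 30 + 31 + 30 + 31 + 31 + 30 = 273 (1969 is not a leap year); day of year = 273 + 29 = 302
1972-05-11: days before May = 31 + 29 + 31 + 30 = 121 (1972 is a leap year); day of year = 121 + 11 = 132
Rest of 1969: 365 - 302 = 63
Full years 1970 (365), 1971 (365): 730
Total = 63 + 730 + 132 = 925

925 days


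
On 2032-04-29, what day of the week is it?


Date: April 29, 2032
Anchor: Jan 1, 2032. With p = 2032 - 1 = 2031: (p + p//4 - p//100 + p//400) mod 7 = (2031 + 507 - 20 + 5) mod 7 = 2523 mod 7 = 3 -> Thursday (Mon=0 ... Sun=6)
Days before April (Jan-Mar): 91; offset = 91 + 29 - 1 = 119
Weekday index = (3 + 119) mod 7 = 3

Day of the week: Thursday


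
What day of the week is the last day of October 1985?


October 1985 has 31 days
Anchor: Jan 1, 1985. With p = 1985 - 1 = 1984: (p + p//4 - p//100 + p//400) mod 7 = (1984 + 496 - 19 + 4) mod 7 = 2465 mod 7 = 1 -> Tuesday (Mon=0 ... Sun=6)
Days before October (Jan-Sep): 273; October 1 index = (1 + 273) mod 7 = 1 -> Tuesday
Last day offset: 31 - 1 = 30 days
Weekday index = (1 + 30) mod 7 = 3

Thursday, October 31


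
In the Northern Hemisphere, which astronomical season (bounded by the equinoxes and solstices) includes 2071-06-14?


Date: June 14
Astronomical Spring (approx.; exact equinox/solstice day varies by year): March 20 to June 20
June 14 falls within the Spring window

Spring


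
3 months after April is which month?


April is month 4
4 + 3 = 7

July


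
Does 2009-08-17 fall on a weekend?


Anchor: Jan 1, 2009. With p = 2009 - 1 = 2008: (p + p//4 - p//100 + p//400) mod 7 = (2008 + 502 - 20 + 5) mod 7 = 2495 mod 7 = 3 -> Thursday (Mon=0 ... Sun=6)
Day of year: 229; offset = 228
Weekday index = (3 + 228) mod 7 = 0 -> Monday
Weekend days: Saturday, Sunday

No


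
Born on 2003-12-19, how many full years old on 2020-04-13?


Birth: 2003-12-19
Reference: 2020-04-13
Year difference: 2020 - 2003 = 17
Birthday not yet reached in 2020, subtract 1

16 years old


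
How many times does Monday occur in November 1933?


November 1933 has 30 days
Anchor: Jan 1, 1933. With p = 1933 - 1 = 1932: (p + p//4 - p//100 + p//400) mod 7 = (1932 + 483 - 19 + 4) mod 7 = 2400 mod 7 = 6 -> Sunday (Mon=0 ... Sun=6)
Days before November (Jan-Oct): 304; November 1 index = (6 + 304) mod 7 = 2 -> Wednesday
First Monday is November 6
Mondays: 6, 13, 20, 27

4 Mondays


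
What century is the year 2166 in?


Century = (year - 1) // 100 + 1
= (2166 - 1) // 100 + 1
= 2165 // 100 + 1
= 21 + 1

22nd century


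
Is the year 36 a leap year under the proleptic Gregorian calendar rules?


Gregorian leap year rule: divisible by 4, but not by 100, unless also by 400.
36 is divisible by 4 but not 100 -> leap year

Yes


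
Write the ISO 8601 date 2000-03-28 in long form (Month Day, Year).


ISO 2000-03-28 parses as year=2000, month=03, day=28
Month 3 -> March

March 28, 2000


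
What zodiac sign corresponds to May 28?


Date: May 28
Conventional tropical zodiac dates: Gemini from May 21 onward; Cancer starts June 21
May 28 falls within the Gemini range

Gemini


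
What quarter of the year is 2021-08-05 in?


Month: August (month 8)
Q1: Jan-Mar, Q2: Apr-Jun, Q3: Jul-Sep, Q4: Oct-Dec

Q3


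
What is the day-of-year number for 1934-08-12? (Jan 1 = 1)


Date: August 12, 1934
Days in months 1 through 7: 212
Plus 12 days in August

Day of year: 224


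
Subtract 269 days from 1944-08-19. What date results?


Start: 1944-08-19, subtract 269 days
Back 19 days from August 19 reaches July 31, 1944 -> 250 left
July 1944 has 31 days -> back to June 30, 1944 -> 219 left
June 1944 has 30 days -> back to May 31, 1944 -> 189 left
May 1944 has 31 days -> back to April 30, 1944 -> 158 left
April 1944 has 30 days -> back to March 31, 1944 -> 128 left
March 1944 has 31 days -> back to February 29, 1944 -> 97 left
February 1944 has 29 days -> back to January 31, 1944 -> 68 left
January 1944 has 31 days -> back to December 31, 1943 -> 37 left
December 1943 has 31 days -> back to November 30, 1943 -> 6 left
November 1943: 30 - 6 = 24 -> lands on November 24

Result: 1943-11-24


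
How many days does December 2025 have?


December 2025

31 days


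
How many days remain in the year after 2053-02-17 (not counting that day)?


Day of year: 48 of 365
Remaining = 365 - 48

317 days


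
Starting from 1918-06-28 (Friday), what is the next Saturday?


Current: Friday
Target: Saturday
Days ahead: 1

Next Saturday: 1918-06-29


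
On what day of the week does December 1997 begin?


Target: December 1, 1997
Anchor: Jan 1, 1997. With p = 1997 - 1 = 1996: (p + p//4 - p//100 + p//400) mod 7 = (1996 + 499 - 19 + 4) mod 7 = 2480 mod 7 = 2 -> Wednesday (Mon=0 ... Sun=6)
Days before December (Jan-Nov): 334 days
Weekday index = (2 + 334) mod 7 = 0

Monday


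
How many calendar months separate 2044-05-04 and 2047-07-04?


From May 2044 to July 2047
3 years * 12 = 36 months, plus 2 months = 38

38 months


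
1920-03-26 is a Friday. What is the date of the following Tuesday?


Current: Friday
Target: Tuesday
Days ahead: 4

Next Tuesday: 1920-03-30


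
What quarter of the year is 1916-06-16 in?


Month: June (month 6)
Q1: Jan-Mar, Q2: Apr-Jun, Q3: Jul-Sep, Q4: Oct-Dec

Q2


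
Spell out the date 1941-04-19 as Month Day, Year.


ISO 1941-04-19 parses as year=1941, month=04, day=19
Month 4 -> April

April 19, 1941


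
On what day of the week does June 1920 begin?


Target: June 1, 1920
Anchor: Jan 1, 1920. With p = 1920 - 1 = 1919: (p + p//4 - p//100 + p//400) mod 7 = (1919 + 479 - 19 + 4) mod 7 = 2383 mod 7 = 3 -> Thursday (Mon=0 ... Sun=6)
Days before June (Jan-May): 152 days
Weekday index = (3 + 152) mod 7 = 1

Tuesday


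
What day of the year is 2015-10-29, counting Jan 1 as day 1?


Date: October 29, 2015
Days in months 1 through 9: 273
Plus 29 days in October

Day of year: 302


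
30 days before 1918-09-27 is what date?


Start: 1918-09-27, subtract 30 days
Back 27 days from September 27 reaches August 31, 1918 -> 3 left
August 1918: 31 - 3 = 28 -> lands on August 28

Result: 1918-08-28


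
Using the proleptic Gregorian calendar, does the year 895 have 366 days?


Gregorian leap year rule: divisible by 4, but not by 100, unless also by 400.
895 is not divisible by 4 -> not a leap year

No


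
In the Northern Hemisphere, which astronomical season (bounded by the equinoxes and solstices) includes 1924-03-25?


Date: March 25
Astronomical Spring (approx.; exact equinox/solstice day varies by year): March 20 to June 20
March 25 falls within the Spring window

Spring


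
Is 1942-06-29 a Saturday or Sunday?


Anchor: Jan 1, 1942. With p = 1942 - 1 = 1941: (p + p//4 - p//100 + p//400) mod 7 = (1941 + 485 - 19 + 4) mod 7 = 2411 mod 7 = 3 -> Thursday (Mon=0 ... Sun=6)
Day of year: 180; offset = 179
Weekday index = (3 + 179) mod 7 = 0 -> Monday
Weekend days: Saturday, Sunday

No


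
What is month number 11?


Month 11 of 12

November


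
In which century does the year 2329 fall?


Century = (year - 1) // 100 + 1
= (2329 - 1) // 100 + 1
= 2328 // 100 + 1
= 23 + 1

24th century


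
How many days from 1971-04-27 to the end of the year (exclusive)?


Day of year: 117 of 365
Remaining = 365 - 117

248 days


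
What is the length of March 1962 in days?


March 1962

31 days


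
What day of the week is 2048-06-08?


Date: June 8, 2048
Anchor: Jan 1, 2048. With p = 2048 - 1 = 2047: (p + p//4 - p//100 + p//400) mod 7 = (2047 + 511 - 20 + 5) mod 7 = 2543 mod 7 = 2 -> Wednesday (Mon=0 ... Sun=6)
Days before June (Jan-May): 152; offset = 152 + 8 - 1 = 159
Weekday index = (2 + 159) mod 7 = 0

Day of the week: Monday


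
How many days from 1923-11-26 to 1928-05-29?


From 1923-11-26 to 1928-05-29
1923-11-26: days before November = 31 + 28 + 31 + 30 + 31 + 30 + 31 + 31 + 30 + 31 = 304 (1923 is not a leap year); day of year = 304 + 26 = 330
1928-05-29: days before May = 31 + 29 + 31 + 30 = 121 (1928 is a leap year); day of year = 121 + 29 = 150
Rest of 1923: 365 - 330 = 35
Full years 1924 (366), 1925 (365), 1926 (365), 1927 (365): 1461
Total = 35 + 1461 + 150 = 1646

1646 days
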